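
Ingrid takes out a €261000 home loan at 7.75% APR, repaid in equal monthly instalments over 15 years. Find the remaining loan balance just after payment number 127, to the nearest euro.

With monthly rate i = 7.75%/12 = 0.0064583, the balance after k of n payments is P · [(1+i)^n − (1+i)^k] / [(1+i)^n − 1].
(1+0.0064583)^180 = 3.18598715 and (1+0.0064583)^127 = 2.26499170, so the balance is 261,000 × (3.18598715 − 2.26499170) / (3.18598715 − 1) = €109,963.96.

€109,964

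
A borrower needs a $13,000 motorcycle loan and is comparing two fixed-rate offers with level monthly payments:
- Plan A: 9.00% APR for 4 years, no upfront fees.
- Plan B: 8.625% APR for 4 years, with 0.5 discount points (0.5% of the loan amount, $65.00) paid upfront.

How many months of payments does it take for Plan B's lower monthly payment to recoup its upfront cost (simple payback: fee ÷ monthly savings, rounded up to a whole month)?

29 months

Plan A: monthly rate = 9%/12 = 0.0075000; payment = 13,000 × 0.0075000 / (1 − (1+0.0075000)^−48) = $323.51.
Plan B: monthly rate = 8.625%/12 = 0.0071875; payment = 13,000 × 0.0071875 / (1 − (1+0.0071875)^−48) = $321.20.
Monthly savings = $323.51 − $321.20 = $2.31.
Break-even = $65.00 / $2.31 = 28.14 → 29 months.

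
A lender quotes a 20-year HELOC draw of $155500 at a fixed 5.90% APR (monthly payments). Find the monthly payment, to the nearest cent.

$1,105.10

Monthly rate = 5.9%/12 = 0.0049167; payment = 155,500 × 0.0049167 / (1 − (1+0.0049167)^−240) = $1,105.10.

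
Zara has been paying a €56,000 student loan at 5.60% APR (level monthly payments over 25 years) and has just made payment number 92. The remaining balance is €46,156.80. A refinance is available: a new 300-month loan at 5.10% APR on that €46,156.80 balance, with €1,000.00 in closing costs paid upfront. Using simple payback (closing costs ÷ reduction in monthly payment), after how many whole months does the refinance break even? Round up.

14 months

Current payment = 56,000 × 5.6%/12 / (1 − (1+0.0046667)^−300) = €347.24.
Refinanced payment = 46,156.80 × 0.0042500 / (1 − (1+0.0042500)^−300) = €272.52.
Monthly savings = €347.24 − €272.52 = €74.72.
Break-even = €1,000.00 / €74.72 = 13.38 → 14 months.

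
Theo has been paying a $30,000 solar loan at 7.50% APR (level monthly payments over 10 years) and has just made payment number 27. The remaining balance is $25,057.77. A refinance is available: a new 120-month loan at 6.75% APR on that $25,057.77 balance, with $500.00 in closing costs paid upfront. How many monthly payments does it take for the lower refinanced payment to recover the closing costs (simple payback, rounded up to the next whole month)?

8 months

Current payment = 30,000 × 7.5%/12 / (1 − (1+0.0062500)^−120) = $356.11.
Refinanced payment = 25,057.77 × 0.0056250 / (1 − (1+0.0056250)^−120) = $287.72.
Monthly savings = $356.11 − $287.72 = $68.39.
Break-even = $500.00 / $68.39 = 7.31 → 8 months.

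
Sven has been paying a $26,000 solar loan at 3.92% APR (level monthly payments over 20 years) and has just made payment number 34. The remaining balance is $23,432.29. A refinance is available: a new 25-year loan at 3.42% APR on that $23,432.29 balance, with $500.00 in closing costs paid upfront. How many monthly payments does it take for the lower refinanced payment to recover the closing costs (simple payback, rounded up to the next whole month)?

Current payment = 26,000 × 3.92%/12 / (1 − (1+0.0032667)^−240) = $156.46.
Refinanced payment = 23,432.29 × 0.0028500 / (1 − (1+0.0028500)^−300) = $116.30.
Monthly savings = $156.46 − $116.30 = $40.16.
Break-even = $500.00 / $40.16 = 12.45 → 13 months.

13 months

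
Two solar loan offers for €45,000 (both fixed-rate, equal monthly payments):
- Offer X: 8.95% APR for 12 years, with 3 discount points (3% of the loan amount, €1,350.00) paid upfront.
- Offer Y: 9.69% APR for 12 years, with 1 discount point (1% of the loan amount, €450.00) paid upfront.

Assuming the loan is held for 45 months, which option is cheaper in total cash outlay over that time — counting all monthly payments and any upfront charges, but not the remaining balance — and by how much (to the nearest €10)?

Offer Y by €50

Offer X: monthly rate = 8.95%/12 = 0.0074583; payment = 45,000 × 0.0074583 / (1 − (1+0.0074583)^−144) = €510.85.
Offer Y: at 9.69% the monthly rate is 0.0080750, so the payment is 45,000 × 0.0080750 / (1 − 1.0080750^−144) = €529.76.
Over 45 months: Offer X costs 45 × €510.85 + €1,350.00 = €24,338.25; Offer Y costs 45 × €529.76 + €450.00 = €24,289.20.
Offer Y is cheaper by €24,338.25 − €24,289.20 = €49.05.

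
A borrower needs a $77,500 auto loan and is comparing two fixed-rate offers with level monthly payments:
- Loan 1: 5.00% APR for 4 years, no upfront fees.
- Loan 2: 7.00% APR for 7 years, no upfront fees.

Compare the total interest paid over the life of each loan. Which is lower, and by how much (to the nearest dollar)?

Loan 1 by $12,584

Loan 1: at 5.00% the monthly rate is 0.0041667, so the payment is 77,500 × 0.0041667 / (1 − 1.0041667^−48) = $1,784.77.
Total interest on Loan 1 = 48 × $1,784.77 − $77,500 = $8,168.96.
Loan 2: at 7.00% the monthly rate is 0.0058333, so the payment is 77,500 × 0.0058333 / (1 − 1.0058333^−84) = $1,169.68.
Total interest on Loan 2 = 84 × $1,169.68 − $77,500 = $20,753.12.
Loan 1 is lower by $12,584.16.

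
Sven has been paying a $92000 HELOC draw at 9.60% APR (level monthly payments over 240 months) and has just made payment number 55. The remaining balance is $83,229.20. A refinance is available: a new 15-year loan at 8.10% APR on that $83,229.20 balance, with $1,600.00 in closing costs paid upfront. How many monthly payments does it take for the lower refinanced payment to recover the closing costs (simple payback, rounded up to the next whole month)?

26 months

Current payment = 92,000 × 9.6%/12 / (1 − (1+0.0080000)^−240) = $863.58.
Refinanced payment = 83,229.20 × 0.0067500 / (1 − (1+0.0067500)^−180) = $800.19.
Monthly savings = $863.58 − $800.19 = $63.39.
Break-even = $1,600.00 / $63.39 = 25.24 → 26 months.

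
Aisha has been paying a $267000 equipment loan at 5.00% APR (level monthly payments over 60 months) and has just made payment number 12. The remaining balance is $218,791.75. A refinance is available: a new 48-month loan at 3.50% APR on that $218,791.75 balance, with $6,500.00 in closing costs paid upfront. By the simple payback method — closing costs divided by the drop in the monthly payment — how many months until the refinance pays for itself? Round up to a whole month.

45 months

Current payment = 267,000 × 5%/12 / (1 − (1+0.0041667)^−60) = $5,038.62.
Refinanced payment = 218,791.75 × 0.0029167 / (1 − (1+0.0029167)^−48) = $4,891.31.
Monthly savings = $5,038.62 − $4,891.31 = $147.31.
Break-even = $6,500.00 / $147.31 = 44.12 → 45 months.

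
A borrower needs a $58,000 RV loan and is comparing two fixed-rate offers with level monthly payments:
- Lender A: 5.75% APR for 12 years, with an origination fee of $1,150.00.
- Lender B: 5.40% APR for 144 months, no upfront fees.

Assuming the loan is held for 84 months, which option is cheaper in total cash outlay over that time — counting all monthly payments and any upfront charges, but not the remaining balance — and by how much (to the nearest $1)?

Lender B by $2,021

Lender A: monthly rate = 5.75%/12 = 0.0047917; payment = 58,000 × 0.0047917 / (1 − (1+0.0047917)^−144) = $558.52.
Lender B: at 5.40% the monthly rate is 0.0045000, so the payment is 58,000 × 0.0045000 / (1 − 1.0045000^−144) = $548.15.
Over 84 months: Lender A costs 84 × $558.52 + $1,150.00 = $48,065.68; Lender B costs 84 × $548.15 = $46,044.60.
Lender B is cheaper by $48,065.68 − $46,044.60 = $2,021.08.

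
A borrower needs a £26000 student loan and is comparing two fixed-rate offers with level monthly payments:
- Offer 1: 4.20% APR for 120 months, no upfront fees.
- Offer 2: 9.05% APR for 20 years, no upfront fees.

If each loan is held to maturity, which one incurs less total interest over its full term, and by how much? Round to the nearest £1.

Offer 1 by £24,458

Offer 1: at 4.20% the monthly rate is 0.0035000, so the payment is 26,000 × 0.0035000 / (1 − 1.0035000^−120) = £265.72.
Total interest on Offer 1 = 120 × £265.72 − £26,000 = £5,886.40.
Offer 2: at 9.05% the monthly rate is 0.0075417, so the payment is 26,000 × 0.0075417 / (1 − 1.0075417^−240) = £234.77.
Total interest on Offer 2 = 240 × £234.77 − £26,000 = £30,344.80.
Offer 1 is lower by £24,458.40.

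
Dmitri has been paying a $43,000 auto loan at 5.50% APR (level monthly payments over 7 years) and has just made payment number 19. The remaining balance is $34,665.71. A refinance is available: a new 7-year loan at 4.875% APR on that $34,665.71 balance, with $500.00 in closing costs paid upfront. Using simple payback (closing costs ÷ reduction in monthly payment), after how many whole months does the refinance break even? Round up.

Current payment = 43,000 × 5.5%/12 / (1 − (1+0.0045833)^−84) = $617.91.
Refinanced payment = 34,665.71 × 0.0040625 / (1 − (1+0.0040625)^−84) = $487.93.
Monthly savings = $617.91 − $487.93 = $129.98.
Break-even = $500.00 / $129.98 = 3.85 → 4 months.

4 months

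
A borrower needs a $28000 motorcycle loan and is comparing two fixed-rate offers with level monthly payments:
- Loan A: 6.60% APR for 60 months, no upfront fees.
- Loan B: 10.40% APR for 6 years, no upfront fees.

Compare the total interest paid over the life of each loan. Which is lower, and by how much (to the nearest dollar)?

Loan A: at 6.60% the monthly rate is 0.0055000, so the payment is 28,000 × 0.0055000 / (1 − 1.0055000^−60) = $549.16.
Total interest on Loan A = 60 × $549.16 − $28,000 = $4,949.60.
Loan B: monthly rate = 10.4%/12 = 0.0086667; payment = 28,000 × 0.0086667 / (1 − (1+0.0086667)^−72) = $524.39.
Total interest on Loan B = 72 × $524.39 − $28,000 = $9,756.08.
Loan A is lower by $4,806.48.

Loan A by $4,806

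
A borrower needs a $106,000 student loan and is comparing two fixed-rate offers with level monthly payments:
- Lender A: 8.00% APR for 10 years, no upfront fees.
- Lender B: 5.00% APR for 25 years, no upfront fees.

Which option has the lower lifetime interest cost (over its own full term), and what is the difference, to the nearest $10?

Lender A by $31,570

Lender A: at 8.00% the monthly rate is 0.0066667, so the payment is 106,000 × 0.0066667 / (1 − 1.0066667^−120) = $1,286.07.
Total interest on Lender A = 120 × $1,286.07 − $106,000 = $48,328.40.
Lender B: monthly rate = 5%/12 = 0.0041667; payment = 106,000 × 0.0041667 / (1 − (1+0.0041667)^−300) = $619.67.
Total interest on Lender B = 300 × $619.67 − $106,000 = $79,901.00.
Lender A is lower by $31,572.60.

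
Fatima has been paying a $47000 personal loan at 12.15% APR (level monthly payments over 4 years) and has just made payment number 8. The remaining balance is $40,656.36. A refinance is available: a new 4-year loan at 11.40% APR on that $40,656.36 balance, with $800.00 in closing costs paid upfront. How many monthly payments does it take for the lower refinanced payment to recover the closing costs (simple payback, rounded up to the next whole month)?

5 months

Current payment = 47,000 × 12.15%/12 / (1 − (1+0.0101250)^−48) = $1,241.15.
Refinanced payment = 40,656.36 × 0.0095000 / (1 − (1+0.0095000)^−48) = $1,058.70.
Monthly savings = $1,241.15 − $1,058.70 = $182.45.
Break-even = $800.00 / $182.45 = 4.38 → 5 months.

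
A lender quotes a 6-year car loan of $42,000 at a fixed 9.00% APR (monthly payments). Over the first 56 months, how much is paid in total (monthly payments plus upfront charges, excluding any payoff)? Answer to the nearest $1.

$42,396

Monthly rate = 9%/12 = 0.0075000; payment = 42,000 × 0.0075000 / (1 − (1+0.0075000)^−72) = $757.07.
Total outlay = 56 × $757.07 = $42,395.92.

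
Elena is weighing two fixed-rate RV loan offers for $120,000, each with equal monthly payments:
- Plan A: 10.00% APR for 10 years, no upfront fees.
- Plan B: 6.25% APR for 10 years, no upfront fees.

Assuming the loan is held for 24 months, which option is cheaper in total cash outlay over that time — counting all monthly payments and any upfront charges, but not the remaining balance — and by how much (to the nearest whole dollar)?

Plan B by $5,723

Plan A: at 10.00% the monthly rate is 0.0083333, so the payment is 120,000 × 0.0083333 / (1 − 1.0083333^−120) = $1,585.81.
Plan B: monthly rate = 6.25%/12 = 0.0052083; payment = 120,000 × 0.0052083 / (1 − (1+0.0052083)^−120) = $1,347.36.
Over 24 months: Plan A costs 24 × $1,585.81 = $38,059.44; Plan B costs 24 × $1,347.36 = $32,336.64.
Plan B is cheaper by $38,059.44 − $32,336.64 = $5,722.80.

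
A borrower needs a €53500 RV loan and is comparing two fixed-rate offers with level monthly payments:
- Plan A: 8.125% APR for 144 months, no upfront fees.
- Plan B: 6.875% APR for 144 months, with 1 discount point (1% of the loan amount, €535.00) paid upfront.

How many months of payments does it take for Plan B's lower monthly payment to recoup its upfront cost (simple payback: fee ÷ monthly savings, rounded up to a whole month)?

15 months

Plan A: monthly rate = 8.125%/12 = 0.0067708; payment = 53,500 × 0.0067708 / (1 − (1+0.0067708)^−144) = €582.79.
Plan B: monthly rate = 6.875%/12 = 0.0057292; payment = 53,500 × 0.0057292 / (1 − (1+0.0057292)^−144) = €546.63.
Monthly savings = €582.79 − €546.63 = €36.16.
Break-even = €535.00 / €36.16 = 14.80 → 15 months.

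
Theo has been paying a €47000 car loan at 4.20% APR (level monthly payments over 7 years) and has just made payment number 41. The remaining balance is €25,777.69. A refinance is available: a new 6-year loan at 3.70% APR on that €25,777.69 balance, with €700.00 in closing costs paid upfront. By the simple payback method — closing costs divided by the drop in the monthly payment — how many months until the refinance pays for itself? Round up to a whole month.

3 months

Current payment = 47,000 × 4.2%/12 / (1 − (1+0.0035000)^−84) = €646.77.
Refinanced payment = 25,777.69 × 0.0030833 / (1 − (1+0.0030833)^−72) = €399.78.
Monthly savings = €646.77 − €399.78 = €246.99.
Break-even = €700.00 / €246.99 = 2.83 → 3 months.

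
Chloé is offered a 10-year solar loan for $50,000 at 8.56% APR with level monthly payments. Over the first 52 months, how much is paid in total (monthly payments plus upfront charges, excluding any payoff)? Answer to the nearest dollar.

$32,320

At 8.56% the monthly rate is 0.0071333, so the payment is 50,000 × 0.0071333 / (1 − 1.0071333^−120) = $621.53.
Total outlay = 52 × $621.53 = $32,319.56.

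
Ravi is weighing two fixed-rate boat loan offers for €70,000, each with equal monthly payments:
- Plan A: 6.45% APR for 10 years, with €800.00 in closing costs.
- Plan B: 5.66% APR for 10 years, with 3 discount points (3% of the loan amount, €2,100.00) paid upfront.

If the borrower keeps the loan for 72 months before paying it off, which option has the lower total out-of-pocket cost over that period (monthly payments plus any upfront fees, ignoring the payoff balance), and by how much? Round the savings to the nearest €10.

Plan B by €700

Plan A: monthly rate = 6.45%/12 = 0.0053750; payment = 70,000 × 0.0053750 / (1 − (1+0.0053750)^−120) = €793.06.
Plan B: monthly rate = 5.66%/12 = 0.0047167; payment = 70,000 × 0.0047167 / (1 − (1+0.0047167)^−120) = €765.25.
Over 72 months: Plan A costs 72 × €793.06 + €800.00 = €57,900.32; Plan B costs 72 × €765.25 + €2,100.00 = €57,198.00.
Plan B is cheaper by €57,900.32 − €57,198.00 = €702.32.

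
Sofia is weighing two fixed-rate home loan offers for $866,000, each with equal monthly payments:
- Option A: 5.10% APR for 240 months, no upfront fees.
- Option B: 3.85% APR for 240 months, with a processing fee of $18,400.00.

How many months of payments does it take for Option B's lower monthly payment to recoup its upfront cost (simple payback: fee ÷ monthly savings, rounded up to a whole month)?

Option A: monthly rate = 5.1%/12 = 0.0042500; payment = 866,000 × 0.0042500 / (1 − (1+0.0042500)^−240) = $5,763.16.
Option B: at 3.85% the monthly rate is 0.0032083, so the payment is 866,000 × 0.0032083 / (1 − 1.0032083^−240) = $5,179.59.
Monthly savings = $5,763.16 − $5,179.59 = $583.57.
Break-even = $18,400.00 / $583.57 = 31.53 → 32 months.

32 months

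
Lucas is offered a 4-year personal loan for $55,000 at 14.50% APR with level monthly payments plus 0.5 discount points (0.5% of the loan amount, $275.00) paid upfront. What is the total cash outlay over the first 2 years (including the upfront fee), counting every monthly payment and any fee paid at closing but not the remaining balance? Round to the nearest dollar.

Monthly rate = 14.5%/12 = 0.0120833; payment = 55,000 × 0.0120833 / (1 − (1+0.0120833)^−48) = $1,516.79.
Total outlay = 24 × $1,516.79 + $275.00 = $36,677.96.

$36,678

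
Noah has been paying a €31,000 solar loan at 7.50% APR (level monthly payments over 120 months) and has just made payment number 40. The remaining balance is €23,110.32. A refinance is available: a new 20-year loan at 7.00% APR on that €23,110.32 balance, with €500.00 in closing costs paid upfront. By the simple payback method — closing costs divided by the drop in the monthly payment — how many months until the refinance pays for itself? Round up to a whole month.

3 months

Current payment = 31,000 × 7.5%/12 / (1 − (1+0.0062500)^−120) = €367.98.
Refinanced payment = 23,110.32 × 0.0058333 / (1 − (1+0.0058333)^−240) = €179.17.
Monthly savings = €367.98 − €179.17 = €188.81.
Break-even = €500.00 / €188.81 = 2.65 → 3 months.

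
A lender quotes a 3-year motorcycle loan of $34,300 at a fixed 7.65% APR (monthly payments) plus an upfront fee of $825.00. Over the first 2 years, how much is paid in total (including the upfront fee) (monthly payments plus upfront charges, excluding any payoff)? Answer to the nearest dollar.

$26,488

Monthly rate = 7.65%/12 = 0.0063750; payment = 34,300 × 0.0063750 / (1 − (1+0.0063750)^−36) = $1,069.31.
Total outlay = 24 × $1,069.31 + $825.00 = $26,488.44.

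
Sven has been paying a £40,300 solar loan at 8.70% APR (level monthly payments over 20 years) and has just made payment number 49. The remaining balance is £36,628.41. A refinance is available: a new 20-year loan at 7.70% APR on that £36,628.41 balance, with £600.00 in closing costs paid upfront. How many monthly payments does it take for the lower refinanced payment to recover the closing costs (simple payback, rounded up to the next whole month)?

Current payment = 40,300 × 8.7%/12 / (1 − (1+0.0072500)^−240) = £354.85.
Refinanced payment = 36,628.41 × 0.0064167 / (1 − (1+0.0064167)^−240) = £299.57.
Monthly savings = £354.85 − £299.57 = £55.28.
Break-even = £600.00 / £55.28 = 10.85 → 11 months.

11 months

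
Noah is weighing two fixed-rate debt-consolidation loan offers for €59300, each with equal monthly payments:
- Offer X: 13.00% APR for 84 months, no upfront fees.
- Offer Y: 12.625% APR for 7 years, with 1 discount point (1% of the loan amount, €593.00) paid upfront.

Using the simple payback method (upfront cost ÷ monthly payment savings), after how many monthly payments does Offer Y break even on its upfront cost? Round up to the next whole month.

Offer X: at 13.00% the monthly rate is 0.0108333, so the payment is 59,300 × 0.0108333 / (1 − 1.0108333^−84) = €1,078.78.
Offer Y: at 12.625% the monthly rate is 0.0105208, so the payment is 59,300 × 0.0105208 / (1 − 1.0105208^−84) = €1,066.73.
Monthly savings = €1,078.78 − €1,066.73 = €12.05.
Break-even = €593.00 / €12.05 = 49.21 → 50 months.

50 months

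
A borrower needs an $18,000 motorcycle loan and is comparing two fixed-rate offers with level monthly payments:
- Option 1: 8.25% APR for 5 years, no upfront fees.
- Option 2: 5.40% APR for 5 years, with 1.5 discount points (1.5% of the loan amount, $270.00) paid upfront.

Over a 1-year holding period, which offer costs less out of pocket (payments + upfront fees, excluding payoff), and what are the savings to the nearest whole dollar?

Option 2 by $20

Option 1: monthly rate = 8.25%/12 = 0.0068750; payment = 18,000 × 0.0068750 / (1 − (1+0.0068750)^−60) = $367.13.
Option 2: monthly rate = 5.4%/12 = 0.0045000; payment = 18,000 × 0.0045000 / (1 − (1+0.0045000)^−60) = $342.99.
Over 12 months: Option 1 costs 12 × $367.13 = $4,405.56; Option 2 costs 12 × $342.99 + $270.00 = $4,385.88.
Option 2 is cheaper by $4,405.56 − $4,385.88 = $19.68.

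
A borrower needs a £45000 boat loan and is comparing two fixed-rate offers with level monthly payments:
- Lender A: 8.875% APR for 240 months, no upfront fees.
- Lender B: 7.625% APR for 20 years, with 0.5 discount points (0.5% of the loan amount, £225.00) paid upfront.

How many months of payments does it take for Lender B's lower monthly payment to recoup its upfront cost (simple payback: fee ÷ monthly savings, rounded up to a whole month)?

7 months

Lender A: monthly rate = 8.875%/12 = 0.0073958; payment = 45,000 × 0.0073958 / (1 − (1+0.0073958)^−240) = £401.27.
Lender B: at 7.625% the monthly rate is 0.0063542, so the payment is 45,000 × 0.0063542 / (1 − 1.0063542^−240) = £365.96.
Monthly savings = £401.27 − £365.96 = £35.31.
Break-even = £225.00 / £35.31 = 6.37 → 7 months.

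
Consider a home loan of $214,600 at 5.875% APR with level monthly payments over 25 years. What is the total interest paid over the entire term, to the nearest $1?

$195,296

At 5.875% the monthly rate is 0.0048958, so the payment is 214,600 × 0.0048958 / (1 − 1.0048958^−300) = $1,366.32.
Total paid = 300 × $1,366.32 = $409,896.00; interest = $409,896.00 − $214,600 = $195,296.00.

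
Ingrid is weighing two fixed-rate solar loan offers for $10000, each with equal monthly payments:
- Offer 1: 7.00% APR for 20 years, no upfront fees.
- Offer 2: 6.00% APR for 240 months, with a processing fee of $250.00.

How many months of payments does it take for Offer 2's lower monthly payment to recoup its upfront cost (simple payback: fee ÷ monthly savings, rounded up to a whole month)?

Offer 1: monthly rate = 7%/12 = 0.0058333; payment = 10,000 × 0.0058333 / (1 − (1+0.0058333)^−240) = $77.53.
Offer 2: monthly rate = 6%/12 = 0.0050000; payment = 10,000 × 0.0050000 / (1 − (1+0.0050000)^−240) = $71.64.
Monthly savings = $77.53 − $71.64 = $5.89.
Break-even = $250.00 / $5.89 = 42.44 → 43 months.

43 months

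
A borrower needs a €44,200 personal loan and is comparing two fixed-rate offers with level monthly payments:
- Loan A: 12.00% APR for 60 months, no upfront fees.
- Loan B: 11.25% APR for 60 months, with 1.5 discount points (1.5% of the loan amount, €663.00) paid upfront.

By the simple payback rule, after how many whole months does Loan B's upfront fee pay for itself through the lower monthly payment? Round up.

40 months

Loan A: at 12.00% the monthly rate is 0.0100000, so the payment is 44,200 × 0.0100000 / (1 − 1.0100000^−60) = €983.20.
Loan B: at 11.25% the monthly rate is 0.0093750, so the payment is 44,200 × 0.0093750 / (1 − 1.0093750^−60) = €966.54.
Monthly savings = €983.20 − €966.54 = €16.66.
Break-even = €663.00 / €16.66 = 39.80 → 40 months.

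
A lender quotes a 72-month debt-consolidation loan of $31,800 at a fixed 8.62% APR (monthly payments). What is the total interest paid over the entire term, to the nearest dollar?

Monthly rate = 8.62%/12 = 0.0071833; payment = 31,800 × 0.0071833 / (1 − (1+0.0071833)^−72) = $567.23.
Total paid = 72 × $567.23 = $40,840.56; interest = $40,840.56 − $31,800 = $9,040.56.

$9,041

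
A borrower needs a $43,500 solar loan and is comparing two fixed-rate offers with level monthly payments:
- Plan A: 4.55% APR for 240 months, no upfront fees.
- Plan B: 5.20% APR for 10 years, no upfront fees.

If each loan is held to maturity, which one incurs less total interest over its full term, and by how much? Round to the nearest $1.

Plan B by $10,453

Plan A: at 4.55% the monthly rate is 0.0037917, so the payment is 43,500 × 0.0037917 / (1 − 1.0037917^−240) = $276.38.
Total interest on Plan A = 240 × $276.38 − $43,500 = $22,831.20.
Plan B: monthly rate = 5.2%/12 = 0.0043333; payment = 43,500 × 0.0043333 / (1 − (1+0.0043333)^−120) = $465.65.
Total interest on Plan B = 120 × $465.65 − $43,500 = $12,378.00.
Plan B is lower by $10,453.20.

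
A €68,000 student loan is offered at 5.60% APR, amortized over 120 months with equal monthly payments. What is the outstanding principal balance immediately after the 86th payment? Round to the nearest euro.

€23,258

With monthly rate i = 5.6%/12 = 0.0046667, the balance after k of n payments is P · [(1+i)^n − (1+i)^k] / [(1+i)^n − 1].
(1+0.0046667)^120 = 1.74839353 and (1+0.0046667)^86 = 1.49242124, so the balance is 68,000 × (1.74839353 − 1.49242124) / (1.74839353 − 1) = €23,257.97.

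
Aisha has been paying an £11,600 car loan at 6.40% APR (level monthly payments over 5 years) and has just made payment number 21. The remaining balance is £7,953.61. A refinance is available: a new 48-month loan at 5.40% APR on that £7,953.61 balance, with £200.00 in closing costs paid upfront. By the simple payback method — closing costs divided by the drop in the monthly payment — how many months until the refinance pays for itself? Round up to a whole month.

5 months

Current payment = 11,600 × 6.4%/12 / (1 − (1+0.0053333)^−60) = £226.42.
Refinanced payment = 7,953.61 × 0.0045000 / (1 − (1+0.0045000)^−48) = £184.61.
Monthly savings = £226.42 − £184.61 = £41.81.
Break-even = £200.00 / £41.81 = 4.78 → 5 months.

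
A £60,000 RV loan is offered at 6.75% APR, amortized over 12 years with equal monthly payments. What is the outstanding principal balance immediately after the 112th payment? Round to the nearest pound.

£17,791

With monthly rate i = 6.75%/12 = 0.0056250, the balance after k of n payments is P · [(1+i)^n − (1+i)^k] / [(1+i)^n − 1].
(1+0.0056250)^144 = 2.24281188 and (1+0.0056250)^112 = 1.87429904, so the balance is 60,000 × (2.24281188 − 1.87429904) / (2.24281188 − 1) = £17,790.92.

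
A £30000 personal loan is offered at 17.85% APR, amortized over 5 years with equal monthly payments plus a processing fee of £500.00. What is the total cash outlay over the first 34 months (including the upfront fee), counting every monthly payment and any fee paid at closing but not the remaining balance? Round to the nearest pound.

Monthly rate = 17.85%/12 = 0.0148750; payment = 30,000 × 0.0148750 / (1 − (1+0.0148750)^−60) = £759.36.
Total outlay = 34 × £759.36 + £500.00 = £26,318.24.

£26,318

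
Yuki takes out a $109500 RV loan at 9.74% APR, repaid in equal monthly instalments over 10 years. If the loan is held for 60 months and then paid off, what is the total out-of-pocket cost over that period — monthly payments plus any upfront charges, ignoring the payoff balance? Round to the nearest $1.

At 9.74% the monthly rate is 0.0081167, so the payment is 109,500 × 0.0081167 / (1 − 1.0081167^−120) = $1,431.33.
Total outlay = 60 × $1,431.33 = $85,879.80.

$85,880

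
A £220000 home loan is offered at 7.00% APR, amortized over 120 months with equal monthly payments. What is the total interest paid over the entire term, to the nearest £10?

Monthly rate = 7%/12 = 0.0058333; payment = 220,000 × 0.0058333 / (1 − (1+0.0058333)^−120) = £2,554.39.
Total paid = 120 × £2,554.39 = £306,526.80; interest = £306,526.80 − £220,000 = £86,526.80.

£86,530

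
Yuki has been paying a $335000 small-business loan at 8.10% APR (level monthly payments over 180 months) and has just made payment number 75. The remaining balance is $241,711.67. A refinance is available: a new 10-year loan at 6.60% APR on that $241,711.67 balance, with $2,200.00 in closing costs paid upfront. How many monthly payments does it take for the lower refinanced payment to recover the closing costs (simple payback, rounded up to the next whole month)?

5 months

Current payment = 335,000 × 8.1%/12 / (1 − (1+0.0067500)^−180) = $3,220.80.
Refinanced payment = 241,711.67 × 0.0055000 / (1 − (1+0.0055000)^−120) = $2,756.90.
Monthly savings = $3,220.80 − $2,756.90 = $463.90.
Break-even = $2,200.00 / $463.90 = 4.74 → 5 months.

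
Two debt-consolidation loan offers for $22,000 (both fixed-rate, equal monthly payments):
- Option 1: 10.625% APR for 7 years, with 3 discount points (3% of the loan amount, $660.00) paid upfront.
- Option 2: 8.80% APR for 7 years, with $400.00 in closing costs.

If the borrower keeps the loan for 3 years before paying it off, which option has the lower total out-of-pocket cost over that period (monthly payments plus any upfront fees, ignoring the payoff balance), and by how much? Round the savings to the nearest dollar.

Option 1: at 10.625% the monthly rate is 0.0088542, so the payment is 22,000 × 0.0088542 / (1 − 1.0088542^−84) = $372.37.
Option 2: at 8.80% the monthly rate is 0.0073333, so the payment is 22,000 × 0.0073333 / (1 − 1.0073333^−84) = $351.73.
Over 36 months: Option 1 costs 36 × $372.37 + $660.00 = $14,065.32; Option 2 costs 36 × $351.73 + $400.00 = $13,062.28.
Option 2 is cheaper by $14,065.32 − $13,062.28 = $1,003.04.

Option 2 by $1,003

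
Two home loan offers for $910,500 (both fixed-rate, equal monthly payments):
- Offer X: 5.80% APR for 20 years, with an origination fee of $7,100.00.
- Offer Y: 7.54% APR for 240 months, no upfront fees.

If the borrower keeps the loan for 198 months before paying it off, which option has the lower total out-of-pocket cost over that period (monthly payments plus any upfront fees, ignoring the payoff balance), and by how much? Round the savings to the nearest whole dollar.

Offer X by $178,767

Offer X: monthly rate = 5.8%/12 = 0.0048333; payment = 910,500 × 0.0048333 / (1 − (1+0.0048333)^−240) = $6,418.49.
Offer Y: monthly rate = 7.54%/12 = 0.0062833; payment = 910,500 × 0.0062833 / (1 − (1+0.0062833)^−240) = $7,357.21.
Over 198 months: Offer X costs 198 × $6,418.49 + $7,100.00 = $1,277,961.02; Offer Y costs 198 × $7,357.21 = $1,456,727.58.
Offer X is cheaper by $1,456,727.58 − $1,277,961.02 = $178,766.56.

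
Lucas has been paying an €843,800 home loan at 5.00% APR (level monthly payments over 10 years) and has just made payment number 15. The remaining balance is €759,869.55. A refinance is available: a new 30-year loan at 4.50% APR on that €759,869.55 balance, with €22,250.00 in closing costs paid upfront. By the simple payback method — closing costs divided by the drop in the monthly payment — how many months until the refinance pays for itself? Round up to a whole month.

Current payment = 843,800 × 5%/12 / (1 − (1+0.0041667)^−120) = €8,949.81.
Refinanced payment = 759,869.55 × 0.0037500 / (1 − (1+0.0037500)^−360) = €3,850.15.
Monthly savings = €8,949.81 − €3,850.15 = €5,099.66.
Break-even = €22,250.00 / €5,099.66 = 4.36 → 5 months.

5 months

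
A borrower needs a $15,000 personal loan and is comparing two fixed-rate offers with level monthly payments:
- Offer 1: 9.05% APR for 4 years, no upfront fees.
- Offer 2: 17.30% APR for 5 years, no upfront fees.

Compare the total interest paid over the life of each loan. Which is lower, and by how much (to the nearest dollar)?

Offer 1: monthly rate = 9.05%/12 = 0.0075417; payment = 15,000 × 0.0075417 / (1 − (1+0.0075417)^−48) = $373.63.
Total interest on Offer 1 = 48 × $373.63 − $15,000 = $2,934.24.
Offer 2: monthly rate = 17.3%/12 = 0.0144167; payment = 15,000 × 0.0144167 / (1 − (1+0.0144167)^−60) = $375.21.
Total interest on Offer 2 = 60 × $375.21 − $15,000 = $7,512.60.
Offer 1 is lower by $4,578.36.

Offer 1 by $4,578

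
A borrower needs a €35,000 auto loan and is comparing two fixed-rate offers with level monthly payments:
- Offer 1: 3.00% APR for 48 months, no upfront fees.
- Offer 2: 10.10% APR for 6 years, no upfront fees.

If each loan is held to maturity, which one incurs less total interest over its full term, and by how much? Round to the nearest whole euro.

Offer 1: at 3.00% the monthly rate is 0.0025000, so the payment is 35,000 × 0.0025000 / (1 − 1.0025000^−48) = €774.70.
Total interest on Offer 1 = 48 × €774.70 − €35,000 = €2,185.60.
Offer 2: monthly rate = 10.1%/12 = 0.0084167; payment = 35,000 × 0.0084167 / (1 − (1+0.0084167)^−72) = €650.17.
Total interest on Offer 2 = 72 × €650.17 − €35,000 = €11,812.24.
Offer 1 is lower by €9,626.64.

Offer 1 by €9,627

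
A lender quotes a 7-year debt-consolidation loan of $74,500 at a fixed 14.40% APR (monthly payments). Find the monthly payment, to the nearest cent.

$1,412.64

Monthly rate = 14.4%/12 = 0.0120000; payment = 74,500 × 0.0120000 / (1 − (1+0.0120000)^−84) = $1,412.64.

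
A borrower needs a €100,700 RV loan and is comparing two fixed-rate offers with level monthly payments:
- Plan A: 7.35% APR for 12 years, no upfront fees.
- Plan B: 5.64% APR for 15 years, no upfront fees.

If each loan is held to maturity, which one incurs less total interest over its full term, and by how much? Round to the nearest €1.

Plan B by €2,388

Plan A: monthly rate = 7.35%/12 = 0.0061250; payment = 100,700 × 0.0061250 / (1 − (1+0.0061250)^−144) = €1,054.46.
Total interest on Plan A = 144 × €1,054.46 − €100,700 = €51,142.24.
Plan B: at 5.64% the monthly rate is 0.0047000, so the payment is 100,700 × 0.0047000 / (1 − 1.0047000^−180) = €830.30.
Total interest on Plan B = 180 × €830.30 − €100,700 = €48,754.00.
Plan B is lower by €2,388.24.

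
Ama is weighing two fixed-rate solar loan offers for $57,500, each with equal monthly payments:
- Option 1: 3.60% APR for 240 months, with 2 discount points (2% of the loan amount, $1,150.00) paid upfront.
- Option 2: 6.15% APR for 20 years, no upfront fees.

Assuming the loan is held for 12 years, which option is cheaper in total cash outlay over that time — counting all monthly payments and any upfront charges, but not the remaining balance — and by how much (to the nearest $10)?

Option 1: monthly rate = 3.6%/12 = 0.0030000; payment = 57,500 × 0.0030000 / (1 − (1+0.0030000)^−240) = $336.44.
Option 2: monthly rate = 6.15%/12 = 0.0051250; payment = 57,500 × 0.0051250 / (1 − (1+0.0051250)^−240) = $416.94.
Over 144 months: Option 1 costs 144 × $336.44 + $1,150.00 = $49,597.36; Option 2 costs 144 × $416.94 = $60,039.36.
Option 1 is cheaper by $60,039.36 − $49,597.36 = $10,442.00.

Option 1 by $10,440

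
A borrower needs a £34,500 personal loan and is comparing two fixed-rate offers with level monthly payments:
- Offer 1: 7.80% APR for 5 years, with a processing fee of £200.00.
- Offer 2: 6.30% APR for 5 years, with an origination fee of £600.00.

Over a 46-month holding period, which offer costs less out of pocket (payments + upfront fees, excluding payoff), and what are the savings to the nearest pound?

Offer 1: at 7.80% the monthly rate is 0.0065000, so the payment is 34,500 × 0.0065000 / (1 − 1.0065000^−60) = £696.24.
Offer 2: monthly rate = 6.3%/12 = 0.0052500; payment = 34,500 × 0.0052500 / (1 − (1+0.0052500)^−60) = £671.80.
Over 46 months: Offer 1 costs 46 × £696.24 + £200.00 = £32,227.04; Offer 2 costs 46 × £671.80 + £600.00 = £31,502.80.
Offer 2 is cheaper by £32,227.04 − £31,502.80 = £724.24.

Offer 2 by £724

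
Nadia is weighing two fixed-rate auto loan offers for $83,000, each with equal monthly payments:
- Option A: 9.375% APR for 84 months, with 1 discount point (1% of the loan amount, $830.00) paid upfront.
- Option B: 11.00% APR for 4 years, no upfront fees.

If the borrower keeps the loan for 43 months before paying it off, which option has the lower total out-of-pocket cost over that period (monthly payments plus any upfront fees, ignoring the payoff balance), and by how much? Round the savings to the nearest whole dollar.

Option A: monthly rate = 9.375%/12 = 0.0078125; payment = 83,000 × 0.0078125 / (1 − (1+0.0078125)^−84) = $1,351.24.
Option B: monthly rate = 11%/12 = 0.0091667; payment = 83,000 × 0.0091667 / (1 − (1+0.0091667)^−48) = $2,145.18.
Over 43 months: Option A costs 43 × $1,351.24 + $830.00 = $58,933.32; Option B costs 43 × $2,145.18 = $92,242.74.
Option A is cheaper by $92,242.74 − $58,933.32 = $33,309.42.

Option A by $33,309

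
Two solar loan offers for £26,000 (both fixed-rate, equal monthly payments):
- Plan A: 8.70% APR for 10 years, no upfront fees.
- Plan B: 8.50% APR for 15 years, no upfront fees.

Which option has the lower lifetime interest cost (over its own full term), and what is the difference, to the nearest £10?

Plan A by £7,070

Plan A: at 8.70% the monthly rate is 0.0072500, so the payment is 26,000 × 0.0072500 / (1 − 1.0072500^−120) = £325.15.
Total interest on Plan A = 120 × £325.15 − £26,000 = £13,018.00.
Plan B: at 8.50% the monthly rate is 0.0070833, so the payment is 26,000 × 0.0070833 / (1 − 1.0070833^−180) = £256.03.
Total interest on Plan B = 180 × £256.03 − £26,000 = £20,085.40.
Plan A is lower by £7,067.40.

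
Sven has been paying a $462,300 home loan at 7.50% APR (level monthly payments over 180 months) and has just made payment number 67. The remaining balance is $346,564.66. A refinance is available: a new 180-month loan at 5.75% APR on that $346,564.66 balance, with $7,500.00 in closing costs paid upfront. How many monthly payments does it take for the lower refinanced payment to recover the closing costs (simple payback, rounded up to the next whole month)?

Current payment = 462,300 × 7.5%/12 / (1 − (1+0.0062500)^−180) = $4,285.58.
Refinanced payment = 346,564.66 × 0.0047917 / (1 − (1+0.0047917)^−180) = $2,877.91.
Monthly savings = $4,285.58 − $2,877.91 = $1,407.67.
Break-even = $7,500.00 / $1,407.67 = 5.33 → 6 months.

6 months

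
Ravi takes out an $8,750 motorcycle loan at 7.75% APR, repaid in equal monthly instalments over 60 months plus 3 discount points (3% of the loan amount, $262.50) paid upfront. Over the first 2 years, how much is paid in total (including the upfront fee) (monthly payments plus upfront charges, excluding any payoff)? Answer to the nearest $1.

$4,495

Monthly rate = 7.75%/12 = 0.0064583; payment = 8,750 × 0.0064583 / (1 − (1+0.0064583)^−60) = $176.37.
Total outlay = 24 × $176.37 + $262.50 = $4,495.38.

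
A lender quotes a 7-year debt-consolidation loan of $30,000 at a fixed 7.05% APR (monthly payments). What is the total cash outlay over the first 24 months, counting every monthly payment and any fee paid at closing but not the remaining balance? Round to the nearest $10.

$10,880

Monthly rate = 7.05%/12 = 0.0058750; payment = 30,000 × 0.0058750 / (1 − (1+0.0058750)^−84) = $453.51.
Total outlay = 24 × $453.51 = $10,884.24.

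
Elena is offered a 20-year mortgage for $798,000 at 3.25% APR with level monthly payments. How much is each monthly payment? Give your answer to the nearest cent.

$4,526.22

At 3.25% the monthly rate is 0.0027083, so the payment is 798,000 × 0.0027083 / (1 − 1.0027083^−240) = $4,526.22.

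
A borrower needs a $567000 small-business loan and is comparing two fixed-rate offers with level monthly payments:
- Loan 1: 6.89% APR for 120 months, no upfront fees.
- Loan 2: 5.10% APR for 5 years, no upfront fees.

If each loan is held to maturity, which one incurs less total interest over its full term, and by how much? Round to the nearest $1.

Loan 1: at 6.89% the monthly rate is 0.0057417, so the payment is 567,000 × 0.0057417 / (1 − 1.0057417^−120) = $6,551.25.
Total interest on Loan 1 = 120 × $6,551.25 − $567,000 = $219,150.00.
Loan 2: at 5.10% the monthly rate is 0.0042500, so the payment is 567,000 × 0.0042500 / (1 − 1.0042500^−60) = $10,725.99.
Total interest on Loan 2 = 60 × $10,725.99 − $567,000 = $76,559.40.
Loan 2 is lower by $142,590.60.

Loan 2 by $142,591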